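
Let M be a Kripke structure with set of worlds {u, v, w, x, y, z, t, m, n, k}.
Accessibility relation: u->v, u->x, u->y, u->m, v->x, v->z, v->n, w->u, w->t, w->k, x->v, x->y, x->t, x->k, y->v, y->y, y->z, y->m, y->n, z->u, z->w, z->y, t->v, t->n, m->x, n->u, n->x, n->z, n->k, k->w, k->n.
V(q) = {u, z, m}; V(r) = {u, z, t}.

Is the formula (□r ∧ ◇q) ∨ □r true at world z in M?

No

At z: □r ∧ ◇q is false, □r is false, so (□r ∧ ◇q) ∨ □r is false.
  At z: □r is false, ◇q is true, so □r ∧ ◇q is false.
    At z: □r requires r at every successor {u, w, y}.
      r fails at w, so □r is false at z.
    At z: ◇q requires q at some successor in {u, w, y}.
      q holds at u, so ◇q is true at z.
  At z: □r requires r at every successor {u, w, y}.
    r fails at w, so □r is false at z.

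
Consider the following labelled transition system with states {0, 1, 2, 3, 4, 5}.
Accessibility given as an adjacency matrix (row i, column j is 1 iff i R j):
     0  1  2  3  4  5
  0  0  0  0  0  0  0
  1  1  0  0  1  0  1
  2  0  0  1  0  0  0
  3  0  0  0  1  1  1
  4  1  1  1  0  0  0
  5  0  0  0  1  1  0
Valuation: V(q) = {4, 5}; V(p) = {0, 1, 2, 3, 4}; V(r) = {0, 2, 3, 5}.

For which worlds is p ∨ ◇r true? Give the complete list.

Let φ = p ∨ ◇r. Evaluate φ at each world:
  0 (successors ∅): φ is true.
  1 (successors {0, 3, 5}): φ is true.
  2 (successors {2}): φ is true.
  3 (successors {3, 4, 5}): φ is true.
  4 (successors {0, 1, 2}): φ is true.
  5 (successors {3, 4}): φ is true.
For instance, at 2:
  At 2: p is true, ◇r is true, so p ∨ ◇r is true.
    At 2: ◇r requires r at some successor in {2}.
      r holds at 2, so ◇r is true at 2.
Satisfying worlds: {0, 1, 2, 3, 4, 5}

0, 1, 2, 3, 4, 5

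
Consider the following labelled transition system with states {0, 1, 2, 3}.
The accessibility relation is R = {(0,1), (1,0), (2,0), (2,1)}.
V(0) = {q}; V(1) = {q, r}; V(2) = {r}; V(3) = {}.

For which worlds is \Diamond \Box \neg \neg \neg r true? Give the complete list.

0, 2

Recall that \Box ψ holds at a world iff ψ holds at every accessible world, and \Diamond ψ holds iff ψ holds at some accessible world.
Let φ = \Diamond \Box \neg \neg \neg r. Evaluate φ at each world:
  0 (successors {1}): φ is true.
  1 (successors {0}): φ is false.
  2 (successors {0, 1}): φ is true.
  3 (successors ∅): φ is false.
For instance, at 0:
  At 0: \Diamond \Box \neg \neg \neg r requires \Box \neg \neg \neg r at some successor in {1}.
    \Box \neg \neg \neg r holds at 1, so \Diamond \Box \neg \neg \neg r is true at 0.
      At 1: \Box \neg \neg \neg r requires \neg \neg \neg r at every successor {0}.
        At 0: \neg \neg \neg r is true.
      So \Box \neg \neg \neg r is true at 1.
Satisfying worlds: {0, 2}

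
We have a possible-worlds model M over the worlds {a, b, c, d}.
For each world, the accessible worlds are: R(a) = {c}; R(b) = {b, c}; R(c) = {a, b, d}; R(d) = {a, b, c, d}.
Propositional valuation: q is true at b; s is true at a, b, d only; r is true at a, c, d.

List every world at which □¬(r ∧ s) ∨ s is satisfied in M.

Recall that □ψ holds at a world iff ψ holds at every accessible world, and ◇ψ holds iff ψ holds at some accessible world.
Let φ = □¬(r ∧ s) ∨ s. Evaluate φ at each world:
  a (successors {c}): φ is true.
  b (successors {b, c}): φ is true.
  c (successors {a, b, d}): φ is false.
  d (successors {a, b, c, d}): φ is true.
For instance, at d:
  At d: □¬(r ∧ s) is false, s is true, so □¬(r ∧ s) ∨ s is true.
    At d: □¬(r ∧ s) requires ¬(r ∧ s) at every successor {a, b, c, d}.
      ¬(r ∧ s) fails at a, so □¬(r ∧ s) is false at d.
Satisfying worlds: {a, b, d}

a, b, d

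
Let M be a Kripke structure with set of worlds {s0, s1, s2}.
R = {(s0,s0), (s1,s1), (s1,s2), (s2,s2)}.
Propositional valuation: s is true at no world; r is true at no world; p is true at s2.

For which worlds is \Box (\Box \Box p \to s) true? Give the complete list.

Let φ = \Box (\Box \Box p \to s). Evaluate φ at each world:
  s0 (successors {s0}): φ is true.
  s1 (successors {s1, s2}): φ is false.
  s2 (successors {s2}): φ is false.
For instance, at s2:
  At s2: \Box (\Box \Box p \to s) requires \Box \Box p \to s at every successor {s2}.
    \Box \Box p \to s fails at s2, so \Box (\Box \Box p \to s) is false at s2.
      At s2: \Box \Box p is true, s is false, so \Box \Box p \to s is false.
Satisfying worlds: {s0}

s0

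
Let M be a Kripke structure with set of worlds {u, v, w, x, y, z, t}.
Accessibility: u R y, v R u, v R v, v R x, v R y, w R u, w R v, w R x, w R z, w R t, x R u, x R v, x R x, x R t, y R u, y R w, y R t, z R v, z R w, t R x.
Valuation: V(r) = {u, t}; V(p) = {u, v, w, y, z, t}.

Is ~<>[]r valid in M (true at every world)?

Recall that []ψ holds at a world iff ψ holds at every accessible world, and <>ψ holds iff ψ holds at some accessible world.
Let φ = ~<>[]r. Evaluate φ at each world:
  u (successors {y}): φ is true.
  v (successors {u, v, x, y}): φ is true.
  w (successors {u, v, x, z, t}): φ is true.
  x (successors {u, v, x, t}): φ is true.
  y (successors {u, w, t}): φ is true.
  z (successors {v, w}): φ is true.
  t (successors {x}): φ is true.
For instance, at u:
  At u: <>[]r is false, so ~<>[]r is true.
    At u: <>[]r requires []r at some successor in {y}.
      At y: []r is false.
    So <>[]r is false at u.

Yes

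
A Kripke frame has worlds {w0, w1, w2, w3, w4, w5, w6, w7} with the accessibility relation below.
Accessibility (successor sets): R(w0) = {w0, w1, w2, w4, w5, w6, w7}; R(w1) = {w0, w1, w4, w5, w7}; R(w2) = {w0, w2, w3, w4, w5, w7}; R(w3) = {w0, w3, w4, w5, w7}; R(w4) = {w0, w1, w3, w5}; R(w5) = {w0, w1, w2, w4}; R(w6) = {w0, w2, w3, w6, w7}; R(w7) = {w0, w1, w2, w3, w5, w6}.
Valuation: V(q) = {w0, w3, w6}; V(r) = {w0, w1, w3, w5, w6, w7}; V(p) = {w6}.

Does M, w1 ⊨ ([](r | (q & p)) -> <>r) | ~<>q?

Yes

At w1: [](r | (q & p)) -> <>r is true, ~<>q is false, so ([](r | (q & p)) -> <>r) | ~<>q is true.
  At w1: [](r | (q & p)) is false, <>r is true, so [](r | (q & p)) -> <>r is true.
    At w1: [](r | (q & p)) requires r | (q & p) at every successor {w0, w1, w4, w5, w7}.
      r | (q & p) fails at w4, so [](r | (q & p)) is false at w1.
    At w1: <>r requires r at some successor in {w0, w1, w4, w5, w7}.
      r holds at w0, so <>r is true at w1.
  At w1: <>q is true, so ~<>q is false.
    At w1: <>q requires q at some successor in {w0, w1, w4, w5, w7}.
      q holds at w0, so <>q is true at w1.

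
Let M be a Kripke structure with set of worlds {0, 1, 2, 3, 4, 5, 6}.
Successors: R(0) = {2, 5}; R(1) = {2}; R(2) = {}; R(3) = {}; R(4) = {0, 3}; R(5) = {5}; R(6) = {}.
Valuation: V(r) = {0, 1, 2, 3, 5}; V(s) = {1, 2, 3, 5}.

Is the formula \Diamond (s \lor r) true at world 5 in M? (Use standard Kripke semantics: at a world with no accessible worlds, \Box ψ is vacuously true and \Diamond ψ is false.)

Yes

At 5: \Diamond (s \lor r) requires s \lor r at some successor in {5}.
  s \lor r holds at 5, so \Diamond (s \lor r) is true at 5.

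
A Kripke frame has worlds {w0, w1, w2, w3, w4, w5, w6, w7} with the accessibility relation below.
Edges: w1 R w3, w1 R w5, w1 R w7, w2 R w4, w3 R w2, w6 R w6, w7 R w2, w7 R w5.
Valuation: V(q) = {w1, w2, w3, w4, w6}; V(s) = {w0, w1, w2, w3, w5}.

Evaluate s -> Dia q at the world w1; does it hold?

Yes

Recall that Dia ψ holds at a world iff ψ holds at some accessible world.
At w1: s is true, Dia q is true, so s -> Dia q is true.
  At w1: Dia q requires q at some successor in {w3, w5, w7}.
    q holds at w3, so Dia q is true at w1.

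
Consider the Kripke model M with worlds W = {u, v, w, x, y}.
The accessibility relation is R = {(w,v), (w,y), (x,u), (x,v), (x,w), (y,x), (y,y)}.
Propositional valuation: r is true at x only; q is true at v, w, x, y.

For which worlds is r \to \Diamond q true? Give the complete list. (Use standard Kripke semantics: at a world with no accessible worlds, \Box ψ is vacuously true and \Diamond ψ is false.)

u, v, w, x, y

Let φ = r \to \Diamond q. Evaluate φ at each world:
  u (successors ∅): φ is true.
  v (successors ∅): φ is true.
  w (successors {v, y}): φ is true.
  x (successors {u, v, w}): φ is true.
  y (successors {x, y}): φ is true.
For instance, at w:
  At w: r is false, \Diamond q is true, so r \to \Diamond q is true.
    At w: \Diamond q requires q at some successor in {v, y}.
      q holds at v, so \Diamond q is true at w.
Satisfying worlds: {u, v, w, x, y}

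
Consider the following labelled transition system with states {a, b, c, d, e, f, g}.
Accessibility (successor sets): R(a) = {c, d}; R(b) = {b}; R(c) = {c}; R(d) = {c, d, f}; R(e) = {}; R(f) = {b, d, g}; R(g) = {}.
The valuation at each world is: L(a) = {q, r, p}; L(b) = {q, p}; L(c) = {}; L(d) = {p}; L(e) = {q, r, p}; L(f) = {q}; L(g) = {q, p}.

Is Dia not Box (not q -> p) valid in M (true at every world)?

Let φ = Dia not Box (not q -> p). Evaluate φ at each world:
  a (successors {c, d}): φ is true.
  b (successors {b}): φ is false.
  c (successors {c}): φ is true.
  d (successors {c, d, f}): φ is true.
  e (successors ∅): φ is false.
  f (successors {b, d, g}): φ is true.
  g (successors ∅): φ is false.
Detail at b (counterexample):
  At b: Dia not Box (not q -> p) requires not Box (not q -> p) at some successor in {b}.
    At b: not Box (not q -> p) is false.
  So Dia not Box (not q -> p) is false at b.

No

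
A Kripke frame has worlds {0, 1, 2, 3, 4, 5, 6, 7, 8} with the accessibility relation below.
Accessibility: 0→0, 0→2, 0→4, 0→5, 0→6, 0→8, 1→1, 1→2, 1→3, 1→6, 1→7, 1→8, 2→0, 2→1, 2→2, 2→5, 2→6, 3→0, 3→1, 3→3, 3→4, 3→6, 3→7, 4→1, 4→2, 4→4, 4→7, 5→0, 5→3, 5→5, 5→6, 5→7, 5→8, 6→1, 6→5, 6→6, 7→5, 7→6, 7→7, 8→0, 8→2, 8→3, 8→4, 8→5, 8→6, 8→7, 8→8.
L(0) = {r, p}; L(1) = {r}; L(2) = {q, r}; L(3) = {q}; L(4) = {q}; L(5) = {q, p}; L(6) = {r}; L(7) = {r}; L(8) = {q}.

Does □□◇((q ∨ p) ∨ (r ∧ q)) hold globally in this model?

Let φ = □□◇((q ∨ p) ∨ (r ∧ q)). Evaluate φ at each world:
  0 (successors {0, 2, 4, 5, 6, 8}): φ is true.
  1 (successors {1, 2, 3, 6, 7, 8}): φ is true.
  2 (successors {0, 1, 2, 5, 6}): φ is true.
  3 (successors {0, 1, 3, 4, 6, 7}): φ is true.
  4 (successors {1, 2, 4, 7}): φ is true.
  5 (successors {0, 3, 5, 6, 7, 8}): φ is true.
  6 (successors {1, 5, 6}): φ is true.
  7 (successors {5, 6, 7}): φ is true.
  8 (successors {0, 2, 3, 4, 5, 6, 7, 8}): φ is true.
For instance, at 6:
  At 6: □□◇((q ∨ p) ∨ (r ∧ q)) requires □◇((q ∨ p) ∨ (r ∧ q)) at every successor {1, 5, 6}.
      At 1: □◇((q ∨ p) ∨ (r ∧ q)) requires ◇((q ∨ p) ∨ (r ∧ q)) at every successor {1, 2, 3, 6, 7, 8}.
        At 1: ◇((q ∨ p) ∨ (r ∧ q)) is true.
        At 2: ◇((q ∨ p) ∨ (r ∧ q)) is true.
        At 3: ◇((q ∨ p) ∨ (r ∧ q)) is true.
        At 6: ◇((q ∨ p) ∨ (r ∧ q)) is true.
        At 7: ◇((q ∨ p) ∨ (r ∧ q)) is true.
        At 8: ◇((q ∨ p) ∨ (r ∧ q)) is true.
      So □◇((q ∨ p) ∨ (r ∧ q)) is true at 1.
      At 5: □◇((q ∨ p) ∨ (r ∧ q)) requires ◇((q ∨ p) ∨ (r ∧ q)) at every successor {0, 3, 5, 6, 7, 8}.
        At 0: ◇((q ∨ p) ∨ (r ∧ q)) is true.
        At 3: ◇((q ∨ p) ∨ (r ∧ q)) is true.
        At 5: ◇((q ∨ p) ∨ (r ∧ q)) is true.
        At 6: ◇((q ∨ p) ∨ (r ∧ q)) is true.
        At 7: ◇((q ∨ p) ∨ (r ∧ q)) is true.
        At 8: ◇((q ∨ p) ∨ (r ∧ q)) is true.
      So □◇((q ∨ p) ∨ (r ∧ q)) is true at 5.
      At 6: □◇((q ∨ p) ∨ (r ∧ q)) requires ◇((q ∨ p) ∨ (r ∧ q)) at every successor {1, 5, 6}.
        At 1: ◇((q ∨ p) ∨ (r ∧ q)) is true.
        At 5: ◇((q ∨ p) ∨ (r ∧ q)) is true.
        At 6: ◇((q ∨ p) ∨ (r ∧ q)) is true.
      So □◇((q ∨ p) ∨ (r ∧ q)) is true at 6.
  So □□◇((q ∨ p) ∨ (r ∧ q)) is true at 6.

Yes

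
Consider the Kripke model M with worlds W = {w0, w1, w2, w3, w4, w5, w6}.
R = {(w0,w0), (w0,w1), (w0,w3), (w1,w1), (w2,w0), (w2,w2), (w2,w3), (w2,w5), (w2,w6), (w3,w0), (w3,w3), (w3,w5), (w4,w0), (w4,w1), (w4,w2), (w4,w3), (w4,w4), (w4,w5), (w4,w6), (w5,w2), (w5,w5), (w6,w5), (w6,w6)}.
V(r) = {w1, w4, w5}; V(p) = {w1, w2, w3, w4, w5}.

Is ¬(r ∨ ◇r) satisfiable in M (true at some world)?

Let φ = ¬(r ∨ ◇r). Evaluate φ at each world:
  w0 (successors {w0, w1, w3}): φ is false.
  w1 (successors {w1}): φ is false.
  w2 (successors {w0, w2, w3, w5, w6}): φ is false.
  w3 (successors {w0, w3, w5}): φ is false.
  w4 (successors {w0, w1, w2, w3, w4, w5, w6}): φ is false.
  w5 (successors {w2, w5}): φ is false.
  w6 (successors {w5, w6}): φ is false.
For instance, at w1:
  At w1: r ∨ ◇r is true, so ¬(r ∨ ◇r) is false.
    At w1: r is true, ◇r is true, so r ∨ ◇r is true.
      At w1: ◇r requires r at some successor in {w1}.
        r holds at w1, so ◇r is true at w1.

No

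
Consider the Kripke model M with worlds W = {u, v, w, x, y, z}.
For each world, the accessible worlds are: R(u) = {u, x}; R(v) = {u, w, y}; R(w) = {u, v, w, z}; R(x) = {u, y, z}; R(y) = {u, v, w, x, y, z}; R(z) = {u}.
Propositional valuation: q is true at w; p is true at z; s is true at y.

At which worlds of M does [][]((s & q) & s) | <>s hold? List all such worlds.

Recall that []ψ holds at a world iff ψ holds at every accessible world, and <>ψ holds iff ψ holds at some accessible world.
Let φ = [][]((s & q) & s) | <>s. Evaluate φ at each world:
  u (successors {u, x}): φ is false.
  v (successors {u, w, y}): φ is true.
  w (successors {u, v, w, z}): φ is false.
  x (successors {u, y, z}): φ is true.
  y (successors {u, v, w, x, y, z}): φ is true.
  z (successors {u}): φ is false.
For instance, at v:
  At v: [][]((s & q) & s) is false, <>s is true, so [][]((s & q) & s) | <>s is true.
    At v: [][]((s & q) & s) requires []((s & q) & s) at every successor {u, w, y}.
      []((s & q) & s) fails at u, so [][]((s & q) & s) is false at v.
    At v: <>s requires s at some successor in {u, w, y}.
      s holds at y, so <>s is true at v.
Satisfying worlds: {v, x, y}

v, x, y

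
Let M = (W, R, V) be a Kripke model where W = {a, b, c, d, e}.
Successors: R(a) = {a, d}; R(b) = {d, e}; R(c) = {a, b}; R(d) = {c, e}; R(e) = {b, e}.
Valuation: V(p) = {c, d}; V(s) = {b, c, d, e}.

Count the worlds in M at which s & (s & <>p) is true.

2

Let φ = s & (s & <>p). Evaluate φ at each world:
  a (successors {a, d}): φ is false.
  b (successors {d, e}): φ is true.
  c (successors {a, b}): φ is false.
  d (successors {c, e}): φ is true.
  e (successors {b, e}): φ is false.
For instance, at d:
  At d: s is true, s & <>p is true, so s & (s & <>p) is true.
    At d: s is true, <>p is true, so s & <>p is true.
      At d: <>p requires p at some successor in {c, e}.
        p holds at c, so <>p is true at d.
Satisfying worlds: {b, d}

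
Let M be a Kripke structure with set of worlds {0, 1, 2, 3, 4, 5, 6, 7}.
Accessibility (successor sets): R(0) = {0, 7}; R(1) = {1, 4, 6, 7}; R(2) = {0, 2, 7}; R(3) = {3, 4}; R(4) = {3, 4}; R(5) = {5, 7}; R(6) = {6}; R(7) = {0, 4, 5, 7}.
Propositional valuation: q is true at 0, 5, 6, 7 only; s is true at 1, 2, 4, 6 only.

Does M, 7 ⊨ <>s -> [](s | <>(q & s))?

No

At 7: <>s is true, [](s | <>(q & s)) is false, so <>s -> [](s | <>(q & s)) is false.
  At 7: <>s requires s at some successor in {0, 4, 5, 7}.
    s holds at 4, so <>s is true at 7.
  At 7: [](s | <>(q & s)) requires s | <>(q & s) at every successor {0, 4, 5, 7}.
    s | <>(q & s) fails at 0, so [](s | <>(q & s)) is false at 7.
      At 0: s is false, <>(q & s) is false, so s | <>(q & s) is false.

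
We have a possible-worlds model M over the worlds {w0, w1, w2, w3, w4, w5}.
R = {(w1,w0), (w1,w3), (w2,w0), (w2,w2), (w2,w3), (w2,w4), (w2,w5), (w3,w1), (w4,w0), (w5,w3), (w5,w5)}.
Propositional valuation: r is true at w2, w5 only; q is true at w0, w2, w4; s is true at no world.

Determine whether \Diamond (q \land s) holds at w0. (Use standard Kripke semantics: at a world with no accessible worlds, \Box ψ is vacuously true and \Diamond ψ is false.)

At w0: no accessible worlds, so \Diamond (q \land s) is false.

No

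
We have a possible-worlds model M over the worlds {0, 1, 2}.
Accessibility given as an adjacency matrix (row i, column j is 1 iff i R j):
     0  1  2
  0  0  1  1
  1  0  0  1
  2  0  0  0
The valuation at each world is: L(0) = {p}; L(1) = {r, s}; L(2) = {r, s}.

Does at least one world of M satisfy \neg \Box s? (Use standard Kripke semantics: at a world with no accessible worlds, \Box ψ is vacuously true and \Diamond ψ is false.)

Let φ = \neg \Box s. Evaluate φ at each world:
  0 (successors {1, 2}): φ is false.
  1 (successors {2}): φ is false.
  2 (successors ∅): φ is false.
For instance, at 1:
  At 1: \Box s is true, so \neg \Box s is false.
    At 1: \Box s requires s at every successor {2}.
      At 2: s is true.
    So \Box s is true at 1.

No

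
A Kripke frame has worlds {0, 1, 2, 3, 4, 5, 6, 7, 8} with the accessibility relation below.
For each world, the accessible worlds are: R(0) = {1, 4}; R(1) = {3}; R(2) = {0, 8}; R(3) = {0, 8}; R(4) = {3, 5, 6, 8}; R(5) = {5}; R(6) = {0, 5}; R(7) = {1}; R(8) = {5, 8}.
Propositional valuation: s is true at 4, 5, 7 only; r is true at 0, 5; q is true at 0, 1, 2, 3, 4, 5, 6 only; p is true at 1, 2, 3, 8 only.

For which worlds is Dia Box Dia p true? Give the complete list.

0, 1, 2, 3, 4, 6, 7

Let φ = Dia Box Dia p. Evaluate φ at each world:
  0 (successors {1, 4}): φ is true.
  1 (successors {3}): φ is true.
  2 (successors {0, 8}): φ is true.
  3 (successors {0, 8}): φ is true.
  4 (successors {3, 5, 6, 8}): φ is true.
  5 (successors {5}): φ is false.
  6 (successors {0, 5}): φ is true.
  7 (successors {1}): φ is true.
  8 (successors {5, 8}): φ is false.
For instance, at 6:
  At 6: Dia Box Dia p requires Box Dia p at some successor in {0, 5}.
    Box Dia p holds at 0, so Dia Box Dia p is true at 6.
      At 0: Box Dia p requires Dia p at every successor {1, 4}.
        At 1: Dia p is true.
        At 4: Dia p is true.
      So Box Dia p is true at 0.
Satisfying worlds: {0, 1, 2, 3, 4, 6, 7}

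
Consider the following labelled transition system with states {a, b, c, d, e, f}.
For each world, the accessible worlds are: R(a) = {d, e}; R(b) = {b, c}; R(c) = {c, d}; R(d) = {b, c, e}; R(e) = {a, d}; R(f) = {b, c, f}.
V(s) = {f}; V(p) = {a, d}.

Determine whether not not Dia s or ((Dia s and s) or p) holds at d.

Yes

Recall that Dia ψ holds at a world iff ψ holds at some accessible world.
At d: not not Dia s is false, (Dia s and s) or p is true, so not not Dia s or ((Dia s and s) or p) is true.
  At d: not Dia s is true, so not not Dia s is false.
    At d: Dia s is false, so not Dia s is true.
      At d: Dia s requires s at some successor in {b, c, e}.
        At b: s is false.
        At c: s is false.
        At e: s is false.
      So Dia s is false at d.
  At d: Dia s and s is false, p is true, so (Dia s and s) or p is true.
    At d: Dia s is false, s is false, so Dia s and s is false.
      At d: Dia s requires s at some successor in {b, c, e}.
        At b: s is false.
        At c: s is false.
        At e: s is false.
      So Dia s is false at d.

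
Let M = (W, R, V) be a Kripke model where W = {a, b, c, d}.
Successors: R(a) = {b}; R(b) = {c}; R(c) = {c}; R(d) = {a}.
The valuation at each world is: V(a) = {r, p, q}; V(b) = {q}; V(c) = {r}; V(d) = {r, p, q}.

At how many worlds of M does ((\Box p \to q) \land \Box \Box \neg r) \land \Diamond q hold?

1

Let φ = ((\Box p \to q) \land \Box \Box \neg r) \land \Diamond q. Evaluate φ at each world:
  a (successors {b}): φ is false.
  b (successors {c}): φ is false.
  c (successors {c}): φ is false.
  d (successors {a}): φ is true.
For instance, at d:
  At d: (\Box p \to q) \land \Box \Box \neg r is true, \Diamond q is true, so ((\Box p \to q) \land \Box \Box \neg r) \land \Diamond q is true.
    At d: \Box p \to q is true, \Box \Box \neg r is true, so (\Box p \to q) \land \Box \Box \neg r is true.
      At d: \Box p is true, q is true, so \Box p \to q is true.
      At d: \Box \Box \neg r requires \Box \neg r at every successor {a}.
        At a: \Box \neg r is true.
      So \Box \Box \neg r is true at d.
    At d: \Diamond q requires q at some successor in {a}.
      q holds at a, so \Diamond q is true at d.
Satisfying worlds: {d}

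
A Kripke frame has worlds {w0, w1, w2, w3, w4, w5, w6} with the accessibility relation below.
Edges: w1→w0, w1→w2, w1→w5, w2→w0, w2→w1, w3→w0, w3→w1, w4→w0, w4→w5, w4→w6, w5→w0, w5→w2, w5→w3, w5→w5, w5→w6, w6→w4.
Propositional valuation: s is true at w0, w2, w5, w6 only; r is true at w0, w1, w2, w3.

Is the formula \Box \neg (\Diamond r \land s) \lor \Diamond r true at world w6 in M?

At w6: \Box \neg (\Diamond r \land s) is true, \Diamond r is false, so \Box \neg (\Diamond r \land s) \lor \Diamond r is true.
  At w6: \Box \neg (\Diamond r \land s) requires \neg (\Diamond r \land s) at every successor {w4}.
      At w4: \Diamond r \land s is false, so \neg (\Diamond r \land s) is true.
  So \Box \neg (\Diamond r \land s) is true at w6.
  At w6: \Diamond r requires r at some successor in {w4}.
    At w4: r is false.
  So \Diamond r is false at w6.

Yes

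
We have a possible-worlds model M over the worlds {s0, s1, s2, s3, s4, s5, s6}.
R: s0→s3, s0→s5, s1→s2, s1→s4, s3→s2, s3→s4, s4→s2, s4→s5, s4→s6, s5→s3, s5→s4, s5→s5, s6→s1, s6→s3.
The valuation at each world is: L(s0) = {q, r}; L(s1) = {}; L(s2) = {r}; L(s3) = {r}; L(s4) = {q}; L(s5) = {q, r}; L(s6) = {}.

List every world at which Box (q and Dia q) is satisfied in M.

Let φ = Box (q and Dia q). Evaluate φ at each world:
  s0 (successors {s3, s5}): φ is false.
  s1 (successors {s2, s4}): φ is false.
  s2 (successors ∅): φ is true.
  s3 (successors {s2, s4}): φ is false.
  s4 (successors {s2, s5, s6}): φ is false.
  s5 (successors {s3, s4, s5}): φ is false.
  s6 (successors {s1, s3}): φ is false.
For instance, at s1:
  At s1: Box (q and Dia q) requires q and Dia q at every successor {s2, s4}.
    q and Dia q fails at s2, so Box (q and Dia q) is false at s1.
      At s2: q is false, Dia q is false, so q and Dia q is false.
Satisfying worlds: {s2}

s2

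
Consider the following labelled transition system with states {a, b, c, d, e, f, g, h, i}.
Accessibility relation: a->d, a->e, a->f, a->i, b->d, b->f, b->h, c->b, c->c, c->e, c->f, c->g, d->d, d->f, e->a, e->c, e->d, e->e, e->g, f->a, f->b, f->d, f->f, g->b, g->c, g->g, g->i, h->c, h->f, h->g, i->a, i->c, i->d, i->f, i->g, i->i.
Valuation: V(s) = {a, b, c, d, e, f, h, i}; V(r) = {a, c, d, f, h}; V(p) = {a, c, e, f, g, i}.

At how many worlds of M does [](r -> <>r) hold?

Recall that []ψ holds at a world iff ψ holds at every accessible world, and <>ψ holds iff ψ holds at some accessible world.
Let φ = [](r -> <>r). Evaluate φ at each world:
  a (successors {d, e, f, i}): φ is true.
  b (successors {d, f, h}): φ is true.
  c (successors {b, c, e, f, g}): φ is true.
  d (successors {d, f}): φ is true.
  e (successors {a, c, d, e, g}): φ is true.
  f (successors {a, b, d, f}): φ is true.
  g (successors {b, c, g, i}): φ is true.
  h (successors {c, f, g}): φ is true.
  i (successors {a, c, d, f, g, i}): φ is true.
For instance, at i:
  At i: [](r -> <>r) requires r -> <>r at every successor {a, c, d, f, g, i}.
    At a: r -> <>r is true.
    At c: r -> <>r is true.
    At d: r -> <>r is true.
    At f: r -> <>r is true.
    At g: r -> <>r is true.
    At i: r -> <>r is true.
  So [](r -> <>r) is true at i.
Satisfying worlds: {a, b, c, d, e, f, g, h, i}

9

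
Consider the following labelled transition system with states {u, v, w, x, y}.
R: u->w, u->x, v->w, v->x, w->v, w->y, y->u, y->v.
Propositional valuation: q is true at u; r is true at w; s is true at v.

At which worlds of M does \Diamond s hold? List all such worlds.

Let φ = \Diamond s. Evaluate φ at each world:
  u (successors {w, x}): φ is false.
  v (successors {w, x}): φ is false.
  w (successors {v, y}): φ is true.
  x (successors ∅): φ is false.
  y (successors {u, v}): φ is true.
For instance, at u:
  At u: \Diamond s requires s at some successor in {w, x}.
    At w: s is false.
    At x: s is false.
  So \Diamond s is false at u.
Satisfying worlds: {w, y}

w, y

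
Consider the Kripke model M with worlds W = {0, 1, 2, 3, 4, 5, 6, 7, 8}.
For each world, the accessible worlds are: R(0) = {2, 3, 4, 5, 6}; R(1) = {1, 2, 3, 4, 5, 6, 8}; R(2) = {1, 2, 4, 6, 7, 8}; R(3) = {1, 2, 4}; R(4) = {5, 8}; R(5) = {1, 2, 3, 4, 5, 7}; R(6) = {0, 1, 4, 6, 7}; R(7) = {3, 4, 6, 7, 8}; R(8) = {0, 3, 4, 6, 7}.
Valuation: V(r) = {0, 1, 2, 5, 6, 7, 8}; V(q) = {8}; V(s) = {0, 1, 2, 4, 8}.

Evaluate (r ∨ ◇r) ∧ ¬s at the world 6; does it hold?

Yes

At 6: r ∨ ◇r is true, ¬s is true, so (r ∨ ◇r) ∧ ¬s is true.
  At 6: r is true, ◇r is true, so r ∨ ◇r is true.
    At 6: ◇r requires r at some successor in {0, 1, 4, 6, 7}.
      r holds at 0, so ◇r is true at 6.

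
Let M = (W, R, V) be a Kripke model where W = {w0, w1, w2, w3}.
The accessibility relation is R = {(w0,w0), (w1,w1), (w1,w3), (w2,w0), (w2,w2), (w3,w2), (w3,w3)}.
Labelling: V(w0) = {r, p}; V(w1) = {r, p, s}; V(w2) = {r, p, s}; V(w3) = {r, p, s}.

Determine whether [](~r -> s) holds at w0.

At w0: [](~r -> s) requires ~r -> s at every successor {w0}.
  At w0: ~r -> s is true.
So [](~r -> s) is true at w0.

Yes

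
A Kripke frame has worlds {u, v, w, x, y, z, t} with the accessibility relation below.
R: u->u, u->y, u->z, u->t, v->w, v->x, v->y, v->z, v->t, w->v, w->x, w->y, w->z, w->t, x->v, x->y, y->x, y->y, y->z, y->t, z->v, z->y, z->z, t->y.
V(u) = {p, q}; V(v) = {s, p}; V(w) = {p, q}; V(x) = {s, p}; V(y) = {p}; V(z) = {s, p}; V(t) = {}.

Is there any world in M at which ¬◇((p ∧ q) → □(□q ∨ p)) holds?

Let φ = ¬◇((p ∧ q) → □(□q ∨ p)). Evaluate φ at each world:
  u (successors {u, y, z, t}): φ is false.
  v (successors {w, x, y, z, t}): φ is false.
  w (successors {v, x, y, z, t}): φ is false.
  x (successors {v, y}): φ is false.
  y (successors {x, y, z, t}): φ is false.
  z (successors {v, y, z}): φ is false.
  t (successors {y}): φ is false.
For instance, at z:
  At z: ◇((p ∧ q) → □(□q ∨ p)) is true, so ¬◇((p ∧ q) → □(□q ∨ p)) is false.
    At z: ◇((p ∧ q) → □(□q ∨ p)) requires (p ∧ q) → □(□q ∨ p) at some successor in {v, y, z}.
      (p ∧ q) → □(□q ∨ p) holds at v, so ◇((p ∧ q) → □(□q ∨ p)) is true at z.

No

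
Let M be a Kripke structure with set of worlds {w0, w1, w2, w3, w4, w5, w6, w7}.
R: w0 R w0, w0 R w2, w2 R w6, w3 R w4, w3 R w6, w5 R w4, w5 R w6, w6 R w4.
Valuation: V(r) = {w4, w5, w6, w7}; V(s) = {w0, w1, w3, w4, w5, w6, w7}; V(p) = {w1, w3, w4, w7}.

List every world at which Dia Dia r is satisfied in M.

Let φ = Dia Dia r. Evaluate φ at each world:
  w0 (successors {w0, w2}): φ is true.
  w1 (successors ∅): φ is false.
  w2 (successors {w6}): φ is true.
  w3 (successors {w4, w6}): φ is true.
  w4 (successors ∅): φ is false.
  w5 (successors {w4, w6}): φ is true.
  w6 (successors {w4}): φ is false.
  w7 (successors ∅): φ is false.
For instance, at w3:
  At w3: Dia Dia r requires Dia r at some successor in {w4, w6}.
    Dia r holds at w6, so Dia Dia r is true at w3.
      At w6: Dia r requires r at some successor in {w4}.
        r holds at w4, so Dia r is true at w6.
Satisfying worlds: {w0, w2, w3, w5}

w0, w2, w3, w5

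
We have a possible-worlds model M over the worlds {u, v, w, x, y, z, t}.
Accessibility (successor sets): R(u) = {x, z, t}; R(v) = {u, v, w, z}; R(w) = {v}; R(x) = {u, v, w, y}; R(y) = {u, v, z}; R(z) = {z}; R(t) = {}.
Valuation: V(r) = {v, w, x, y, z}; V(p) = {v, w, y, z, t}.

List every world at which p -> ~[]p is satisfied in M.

Recall that []ψ holds at a world iff ψ holds at every accessible world, and <>ψ holds iff ψ holds at some accessible world.
Let φ = p -> ~[]p. Evaluate φ at each world:
  u (successors {x, z, t}): φ is true.
  v (successors {u, v, w, z}): φ is true.
  w (successors {v}): φ is false.
  x (successors {u, v, w, y}): φ is true.
  y (successors {u, v, z}): φ is true.
  z (successors {z}): φ is false.
  t (successors ∅): φ is false.
For instance, at y:
  At y: p is true, ~[]p is true, so p -> ~[]p is true.
    At y: []p is false, so ~[]p is true.
      At y: []p requires p at every successor {u, v, z}.
        p fails at u, so []p is false at y.
Satisfying worlds: {u, v, x, y}

u, v, x, y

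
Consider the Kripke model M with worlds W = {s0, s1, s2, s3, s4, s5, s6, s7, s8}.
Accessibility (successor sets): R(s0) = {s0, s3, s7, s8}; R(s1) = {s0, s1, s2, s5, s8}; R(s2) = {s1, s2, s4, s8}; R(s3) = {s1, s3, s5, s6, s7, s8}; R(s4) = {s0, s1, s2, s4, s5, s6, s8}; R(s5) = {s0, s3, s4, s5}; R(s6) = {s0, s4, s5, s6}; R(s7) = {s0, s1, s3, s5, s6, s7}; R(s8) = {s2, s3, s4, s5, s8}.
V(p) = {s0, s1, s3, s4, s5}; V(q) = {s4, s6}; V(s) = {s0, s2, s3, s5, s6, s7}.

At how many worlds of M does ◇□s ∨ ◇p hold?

Let φ = ◇□s ∨ ◇p. Evaluate φ at each world:
  s0 (successors {s0, s3, s7, s8}): φ is true.
  s1 (successors {s0, s1, s2, s5, s8}): φ is true.
  s2 (successors {s1, s2, s4, s8}): φ is true.
  s3 (successors {s1, s3, s5, s6, s7, s8}): φ is true.
  s4 (successors {s0, s1, s2, s4, s5, s6, s8}): φ is true.
  s5 (successors {s0, s3, s4, s5}): φ is true.
  s6 (successors {s0, s4, s5, s6}): φ is true.
  s7 (successors {s0, s1, s3, s5, s6, s7}): φ is true.
  s8 (successors {s2, s3, s4, s5, s8}): φ is true.
For instance, at s0:
  At s0: ◇□s is false, ◇p is true, so ◇□s ∨ ◇p is true.
    At s0: ◇□s requires □s at some successor in {s0, s3, s7, s8}.
      At s0: □s is false.
      At s3: □s is false.
      At s7: □s is false.
      At s8: □s is false.
    So ◇□s is false at s0.
    At s0: ◇p requires p at some successor in {s0, s3, s7, s8}.
      p holds at s0, so ◇p is true at s0.
Satisfying worlds: {s0, s1, s2, s3, s4, s5, s6, s7, s8}

9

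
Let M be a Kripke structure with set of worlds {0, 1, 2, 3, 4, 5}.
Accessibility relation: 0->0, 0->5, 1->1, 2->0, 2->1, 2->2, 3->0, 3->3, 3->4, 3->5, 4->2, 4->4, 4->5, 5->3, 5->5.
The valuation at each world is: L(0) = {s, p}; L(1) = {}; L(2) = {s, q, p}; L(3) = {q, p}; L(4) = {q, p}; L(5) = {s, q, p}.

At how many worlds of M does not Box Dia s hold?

Let φ = not Box Dia s. Evaluate φ at each world:
  0 (successors {0, 5}): φ is false.
  1 (successors {1}): φ is true.
  2 (successors {0, 1, 2}): φ is true.
  3 (successors {0, 3, 4, 5}): φ is false.
  4 (successors {2, 4, 5}): φ is false.
  5 (successors {3, 5}): φ is false.
For instance, at 4:
  At 4: Box Dia s is true, so not Box Dia s is false.
    At 4: Box Dia s requires Dia s at every successor {2, 4, 5}.
      At 2: Dia s is true.
      At 4: Dia s is true.
      At 5: Dia s is true.
    So Box Dia s is true at 4.
Satisfying worlds: {1, 2}

2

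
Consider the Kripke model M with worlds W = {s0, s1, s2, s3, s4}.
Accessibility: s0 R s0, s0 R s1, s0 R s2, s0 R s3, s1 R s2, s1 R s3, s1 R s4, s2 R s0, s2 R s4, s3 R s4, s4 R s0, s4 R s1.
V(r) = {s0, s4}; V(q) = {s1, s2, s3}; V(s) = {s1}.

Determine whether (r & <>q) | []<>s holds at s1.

No

Recall that []ψ holds at a world iff ψ holds at every accessible world, and <>ψ holds iff ψ holds at some accessible world.
At s1: r & <>q is false, []<>s is false, so (r & <>q) | []<>s is false.
  At s1: r is false, <>q is true, so r & <>q is false.
    At s1: <>q requires q at some successor in {s2, s3, s4}.
      q holds at s2, so <>q is true at s1.
  At s1: []<>s requires <>s at every successor {s2, s3, s4}.
    <>s fails at s2, so []<>s is false at s1.
      At s2: <>s requires s at some successor in {s0, s4}.
        At s0: s is false.
        At s4: s is false.
      So <>s is false at s2.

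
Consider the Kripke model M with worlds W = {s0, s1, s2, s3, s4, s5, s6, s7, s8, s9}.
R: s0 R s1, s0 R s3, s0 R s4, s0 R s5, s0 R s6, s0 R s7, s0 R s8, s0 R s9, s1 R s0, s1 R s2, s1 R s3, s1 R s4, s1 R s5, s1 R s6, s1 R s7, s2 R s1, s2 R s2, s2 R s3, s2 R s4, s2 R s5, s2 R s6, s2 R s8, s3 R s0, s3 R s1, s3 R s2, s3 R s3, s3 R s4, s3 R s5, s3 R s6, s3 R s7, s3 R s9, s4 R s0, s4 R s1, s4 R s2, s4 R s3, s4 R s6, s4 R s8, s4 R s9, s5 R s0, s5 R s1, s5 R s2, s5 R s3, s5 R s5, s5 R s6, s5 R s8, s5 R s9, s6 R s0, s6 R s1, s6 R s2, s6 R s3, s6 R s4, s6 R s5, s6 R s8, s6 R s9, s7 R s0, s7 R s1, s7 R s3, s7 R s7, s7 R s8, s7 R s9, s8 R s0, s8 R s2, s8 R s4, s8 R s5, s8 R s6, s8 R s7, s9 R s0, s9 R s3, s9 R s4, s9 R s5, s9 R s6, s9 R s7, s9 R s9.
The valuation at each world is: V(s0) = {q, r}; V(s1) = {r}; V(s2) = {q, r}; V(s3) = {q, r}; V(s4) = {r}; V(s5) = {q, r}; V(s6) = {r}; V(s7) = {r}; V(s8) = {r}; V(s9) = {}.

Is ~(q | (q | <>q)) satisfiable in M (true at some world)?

Let φ = ~(q | (q | <>q)). Evaluate φ at each world:
  s0 (successors {s1, s3, s4, s5, s6, s7, s8, s9}): φ is false.
  s1 (successors {s0, s2, s3, s4, s5, s6, s7}): φ is false.
  s2 (successors {s1, s2, s3, s4, s5, s6, s8}): φ is false.
  s3 (successors {s0, s1, s2, s3, s4, s5, s6, s7, s9}): φ is false.
  s4 (successors {s0, s1, s2, s3, s6, s8, s9}): φ is false.
  s5 (successors {s0, s1, s2, s3, s5, s6, s8, s9}): φ is false.
  s6 (successors {s0, s1, s2, s3, s4, s5, s8, s9}): φ is false.
  s7 (successors {s0, s1, s3, s7, s8, s9}): φ is false.
  s8 (successors {s0, s2, s4, s5, s6, s7}): φ is false.
  s9 (successors {s0, s3, s4, s5, s6, s7, s9}): φ is false.
For instance, at s9:
  At s9: q | (q | <>q) is true, so ~(q | (q | <>q)) is false.
    At s9: q is false, q | <>q is true, so q | (q | <>q) is true.
      At s9: q is false, <>q is true, so q | <>q is true.

No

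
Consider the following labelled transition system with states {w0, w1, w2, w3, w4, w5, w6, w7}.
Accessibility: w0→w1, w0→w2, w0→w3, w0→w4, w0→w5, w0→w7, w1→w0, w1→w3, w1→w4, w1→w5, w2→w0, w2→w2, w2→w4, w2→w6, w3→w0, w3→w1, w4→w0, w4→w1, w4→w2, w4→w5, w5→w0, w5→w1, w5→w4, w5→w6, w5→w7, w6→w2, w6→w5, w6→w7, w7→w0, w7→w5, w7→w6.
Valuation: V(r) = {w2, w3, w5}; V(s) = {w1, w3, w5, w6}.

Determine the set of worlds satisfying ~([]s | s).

w0, w2, w4, w7

Recall that []ψ holds at a world iff ψ holds at every accessible world, and <>ψ holds iff ψ holds at some accessible world.
Let φ = ~([]s | s). Evaluate φ at each world:
  w0 (successors {w1, w2, w3, w4, w5, w7}): φ is true.
  w1 (successors {w0, w3, w4, w5}): φ is false.
  w2 (successors {w0, w2, w4, w6}): φ is true.
  w3 (successors {w0, w1}): φ is false.
  w4 (successors {w0, w1, w2, w5}): φ is true.
  w5 (successors {w0, w1, w4, w6, w7}): φ is false.
  w6 (successors {w2, w5, w7}): φ is false.
  w7 (successors {w0, w5, w6}): φ is true.
For instance, at w4:
  At w4: []s | s is false, so ~([]s | s) is true.
    At w4: []s is false, s is false, so []s | s is false.
      At w4: []s requires s at every successor {w0, w1, w2, w5}.
        s fails at w0, so []s is false at w4.
Satisfying worlds: {w0, w2, w4, w7}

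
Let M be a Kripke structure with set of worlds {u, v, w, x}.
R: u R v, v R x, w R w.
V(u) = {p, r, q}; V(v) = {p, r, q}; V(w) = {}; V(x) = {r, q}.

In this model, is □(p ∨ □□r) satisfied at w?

At w: □(p ∨ □□r) requires p ∨ □□r at every successor {w}.
  p ∨ □□r fails at w, so □(p ∨ □□r) is false at w.
    At w: p is false, □□r is false, so p ∨ □□r is false.
      At w: □□r requires □r at every successor {w}.
        □r fails at w, so □□r is false at w.

No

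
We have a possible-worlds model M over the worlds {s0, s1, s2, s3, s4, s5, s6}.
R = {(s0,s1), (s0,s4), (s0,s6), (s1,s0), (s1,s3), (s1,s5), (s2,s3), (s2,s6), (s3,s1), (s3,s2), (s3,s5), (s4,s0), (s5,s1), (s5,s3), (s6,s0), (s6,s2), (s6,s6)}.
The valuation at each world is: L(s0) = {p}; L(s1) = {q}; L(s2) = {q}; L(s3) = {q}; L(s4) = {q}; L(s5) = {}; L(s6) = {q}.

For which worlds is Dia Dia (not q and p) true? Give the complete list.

s0, s2, s3, s5, s6

Recall that Dia ψ holds at a world iff ψ holds at some accessible world.
Let φ = Dia Dia (not q and p). Evaluate φ at each world:
  s0 (successors {s1, s4, s6}): φ is true.
  s1 (successors {s0, s3, s5}): φ is false.
  s2 (successors {s3, s6}): φ is true.
  s3 (successors {s1, s2, s5}): φ is true.
  s4 (successors {s0}): φ is false.
  s5 (successors {s1, s3}): φ is true.
  s6 (successors {s0, s2, s6}): φ is true.
For instance, at s3:
  At s3: Dia Dia (not q and p) requires Dia (not q and p) at some successor in {s1, s2, s5}.
    Dia (not q and p) holds at s1, so Dia Dia (not q and p) is true at s3.
      At s1: Dia (not q and p) requires not q and p at some successor in {s0, s3, s5}.
        not q and p holds at s0, so Dia (not q and p) is true at s1.
Satisfying worlds: {s0, s2, s3, s5, s6}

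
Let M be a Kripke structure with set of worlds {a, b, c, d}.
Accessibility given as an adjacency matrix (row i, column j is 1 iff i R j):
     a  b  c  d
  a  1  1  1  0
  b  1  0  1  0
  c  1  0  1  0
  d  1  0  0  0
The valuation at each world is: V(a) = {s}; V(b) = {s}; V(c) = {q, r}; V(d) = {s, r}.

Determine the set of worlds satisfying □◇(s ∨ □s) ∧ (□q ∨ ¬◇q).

Recall that □ψ holds at a world iff ψ holds at every accessible world, and ◇ψ holds iff ψ holds at some accessible world.
Let φ = □◇(s ∨ □s) ∧ (□q ∨ ¬◇q). Evaluate φ at each world:
  a (successors {a, b, c}): φ is false.
  b (successors {a, c}): φ is false.
  c (successors {a, c}): φ is false.
  d (successors {a}): φ is true.
For instance, at c:
  At c: □◇(s ∨ □s) is true, □q ∨ ¬◇q is false, so □◇(s ∨ □s) ∧ (□q ∨ ¬◇q) is false.
    At c: □◇(s ∨ □s) requires ◇(s ∨ □s) at every successor {a, c}.
      At a: ◇(s ∨ □s) is true.
      At c: ◇(s ∨ □s) is true.
    So □◇(s ∨ □s) is true at c.
    At c: □q is false, ¬◇q is false, so □q ∨ ¬◇q is false.
      At c: □q requires q at every successor {a, c}.
        q fails at a, so □q is false at c.
      At c: ◇q is true, so ¬◇q is false.
Satisfying worlds: {d}

d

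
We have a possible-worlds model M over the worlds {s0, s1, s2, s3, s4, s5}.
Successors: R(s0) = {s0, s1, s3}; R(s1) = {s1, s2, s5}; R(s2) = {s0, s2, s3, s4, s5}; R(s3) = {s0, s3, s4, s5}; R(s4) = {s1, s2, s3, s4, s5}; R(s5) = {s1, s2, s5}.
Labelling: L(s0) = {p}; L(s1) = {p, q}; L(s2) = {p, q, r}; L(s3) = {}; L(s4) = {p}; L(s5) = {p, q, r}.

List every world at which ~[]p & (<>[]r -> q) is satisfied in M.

s0, s2, s3, s4

Let φ = ~[]p & (<>[]r -> q). Evaluate φ at each world:
  s0 (successors {s0, s1, s3}): φ is true.
  s1 (successors {s1, s2, s5}): φ is false.
  s2 (successors {s0, s2, s3, s4, s5}): φ is true.
  s3 (successors {s0, s3, s4, s5}): φ is true.
  s4 (successors {s1, s2, s3, s4, s5}): φ is true.
  s5 (successors {s1, s2, s5}): φ is false.
For instance, at s2:
  At s2: ~[]p is true, <>[]r -> q is true, so ~[]p & (<>[]r -> q) is true.
    At s2: []p is false, so ~[]p is true.
      At s2: []p requires p at every successor {s0, s2, s3, s4, s5}.
        p fails at s3, so []p is false at s2.
    At s2: <>[]r is false, q is true, so <>[]r -> q is true.
      At s2: <>[]r requires []r at some successor in {s0, s2, s3, s4, s5}.
        At s0: []r is false.
        At s2: []r is false.
        At s3: []r is false.
        At s4: []r is false.
        At s5: []r is false.
      So <>[]r is false at s2.
Satisfying worlds: {s0, s2, s3, s4}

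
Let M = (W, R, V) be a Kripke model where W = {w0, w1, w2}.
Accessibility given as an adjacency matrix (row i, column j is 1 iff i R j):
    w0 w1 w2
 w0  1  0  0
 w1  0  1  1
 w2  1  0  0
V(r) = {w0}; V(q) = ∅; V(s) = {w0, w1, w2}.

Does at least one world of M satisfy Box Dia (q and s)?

Let φ = Box Dia (q and s). Evaluate φ at each world:
  w0 (successors {w0}): φ is false.
  w1 (successors {w1, w2}): φ is false.
  w2 (successors {w0}): φ is false.
For instance, at w1:
  At w1: Box Dia (q and s) requires Dia (q and s) at every successor {w1, w2}.
    Dia (q and s) fails at w1, so Box Dia (q and s) is false at w1.
      At w1: Dia (q and s) requires q and s at some successor in {w1, w2}.
        At w1: q and s is false.
        At w2: q and s is false.
      So Dia (q and s) is false at w1.

No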